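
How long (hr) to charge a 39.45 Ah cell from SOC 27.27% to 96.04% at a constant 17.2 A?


Step 1: dSOC = 96.04% - 27.27% = 68.77%
Step 2: delta_Ah = 39.45 * 68.77 / 100 = 27.13 Ah
Step 3: t = 27.13 / 17.2 = 1.577 hr

1.577 hr


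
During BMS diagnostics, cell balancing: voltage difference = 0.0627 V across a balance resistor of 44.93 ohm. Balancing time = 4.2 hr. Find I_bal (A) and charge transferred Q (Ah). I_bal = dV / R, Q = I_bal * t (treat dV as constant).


First, Ohm's law: I_bal = 0.0627 V / 44.93 ohm = 0.0013955 A
Then Q = I * t = 0.0013955 A * 4.2 hr = 0.005861 Ah

I=0.0013955 A, Q=0.005861 Ah


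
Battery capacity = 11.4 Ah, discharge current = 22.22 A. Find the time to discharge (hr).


t = capacity / current = 11.4 / 22.22 = 0.5131 hr

0.5131 hr


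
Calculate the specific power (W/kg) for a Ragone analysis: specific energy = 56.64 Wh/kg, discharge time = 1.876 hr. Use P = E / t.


Specific power = 56.64 Wh/kg / 1.876 hr = 30.19 W/kg

30.19 W/kg


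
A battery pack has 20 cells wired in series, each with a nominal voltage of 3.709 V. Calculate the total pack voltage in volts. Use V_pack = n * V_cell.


With 20 cells in series at 3.709 V each, V_pack = 74.18 V

74.18 V


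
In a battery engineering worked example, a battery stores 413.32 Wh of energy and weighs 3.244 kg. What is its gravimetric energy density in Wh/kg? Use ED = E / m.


ED = E / m = 413.32 / 3.244 = 127.4 Wh/kg

127.4 Wh/kg


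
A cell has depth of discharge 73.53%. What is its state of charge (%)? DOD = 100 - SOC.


SOC = 100 - DOD = 100 - 73.53 = 26.47%

26.47%


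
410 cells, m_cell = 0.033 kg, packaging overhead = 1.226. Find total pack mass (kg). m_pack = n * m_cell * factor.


Cell mass sum = 410 * 0.033 = 13.53 kg
With overhead 1.226: m_pack = 13.53 * 1.226 = 16.59 kg

16.59 kg


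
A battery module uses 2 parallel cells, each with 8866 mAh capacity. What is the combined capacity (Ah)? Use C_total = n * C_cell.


Convert: C_cell = 8866 mAh = 8.866 Ah
C_total = 2 * 8.866 = 17.732 Ah

17.732 Ah


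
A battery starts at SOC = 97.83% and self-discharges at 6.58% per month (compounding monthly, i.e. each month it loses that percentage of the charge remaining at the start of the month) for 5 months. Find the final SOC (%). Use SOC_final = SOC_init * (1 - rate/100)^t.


decay = (1 - 6.58/100)^5 = 0.71154
SOC_final = 97.83 * 0.71154 = 69.61%

69.61%


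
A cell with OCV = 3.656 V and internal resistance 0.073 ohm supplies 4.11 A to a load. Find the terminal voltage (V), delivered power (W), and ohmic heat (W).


Step 1: V_terminal = OCV - I*R = 3.656 - 4.11 * 0.073 = 3.356 V
Step 2: P_out = V_terminal * I = 3.356 * 4.11 = 13.79 W
Step 3: Q = I^2 * R = 4.11^2 * 0.073 = 1.233 W

V=3.356 V, P=13.79 W, Q=1.233 W


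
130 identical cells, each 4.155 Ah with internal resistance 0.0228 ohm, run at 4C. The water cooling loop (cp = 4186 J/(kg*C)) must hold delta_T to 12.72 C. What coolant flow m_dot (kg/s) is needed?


Step 1: I = 4 * 4.155 = 16.62 A
Step 2: Q_cell = I^2 * R = 16.62^2 * 0.0228 = 6.2979 W
Step 3: Q_total = 130 * 6.2979 = 818.73 W
Step 4: m_dot = Q_total / (cp * dT) = 818.73 / (4186 * 12.72) = 0.01538 kg/s

0.01538 kg/s


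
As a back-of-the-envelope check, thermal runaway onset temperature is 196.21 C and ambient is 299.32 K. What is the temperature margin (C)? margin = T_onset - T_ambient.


Convert: T_ambient = 299.32 K = 26.17 C
margin = 196.21 - 26.17 = 170.04 C

170.04 C


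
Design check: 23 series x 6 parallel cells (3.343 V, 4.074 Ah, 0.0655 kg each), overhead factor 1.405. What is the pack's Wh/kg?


Step 1: V_pack = 23 * 3.343 = 76.889 V
Step 2: C_pack = 6 * 4.074 = 24.444 Ah
Step 3: E_pack = V_pack * C_pack = 76.889 * 24.444 = 1879.5 Wh
Step 4: m_pack = 23 * 6 * 0.0655 * 1.405 = 12.7 kg
Step 5: ED = E_pack / m_pack = 1879.5 / 12.7 = 148.0 Wh/kg

148.0 Wh/kg


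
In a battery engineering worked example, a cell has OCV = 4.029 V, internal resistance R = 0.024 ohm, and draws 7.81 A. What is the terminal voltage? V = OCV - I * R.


V = OCV - I*R = 4.029 - 7.81 * 0.024 = 3.842 V

3.842 V


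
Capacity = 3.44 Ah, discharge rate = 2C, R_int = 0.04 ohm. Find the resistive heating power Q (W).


Step 1: I = C_rate * capacity = 2 * 3.44 = 6.88 A
Step 2: Q = I^2 * R = 6.88^2 * 0.04 = 47.334 * 0.04 = 1.893 W

1.893 W


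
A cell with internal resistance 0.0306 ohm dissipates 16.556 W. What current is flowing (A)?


I = sqrt(Q / R) = sqrt(16.556 / 0.0306) = sqrt(541.05) = 23.26 A

23.26 A


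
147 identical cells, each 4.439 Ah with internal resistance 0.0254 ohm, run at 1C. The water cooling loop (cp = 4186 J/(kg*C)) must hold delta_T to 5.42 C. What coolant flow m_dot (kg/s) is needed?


Step 1: I = 1 * 4.439 = 4.439 A
Step 2: Q_cell = I^2 * R = 4.439^2 * 0.0254 = 0.5005 W
Step 3: Q_total = 147 * 0.5005 = 73.574 W
Step 4: m_dot = Q_total / (cp * dT) = 73.574 / (4186 * 5.42) = 0.003243 kg/s

0.003243 kg/s


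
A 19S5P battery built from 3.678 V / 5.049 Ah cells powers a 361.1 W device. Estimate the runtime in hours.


Step 1: E_pack = Ns * V_cell * Np * C_cell = 19 * 3.678 * 5 * 5.049 = 1764.2 Wh
Step 2: t = E_pack / P = 1764.2 / 361.1 = 4.886 hr

4.886 hr


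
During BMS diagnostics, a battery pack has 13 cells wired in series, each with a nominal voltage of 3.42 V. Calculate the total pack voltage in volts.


With 13 cells in series at 3.42 V each, V_pack = 44.46 V

44.46 V


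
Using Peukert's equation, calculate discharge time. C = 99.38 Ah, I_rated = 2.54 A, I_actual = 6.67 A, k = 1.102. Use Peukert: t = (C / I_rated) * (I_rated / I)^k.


t_rated = C / I_rated = 99.38 / 2.54 = 39.126 hr
(I_rated/I)^k = (0.38081)^1.102 = 0.3451
t = t_rated * (I_rated/I)^k = 39.126 * 0.3451 = 13.50 hr

13.50 hr


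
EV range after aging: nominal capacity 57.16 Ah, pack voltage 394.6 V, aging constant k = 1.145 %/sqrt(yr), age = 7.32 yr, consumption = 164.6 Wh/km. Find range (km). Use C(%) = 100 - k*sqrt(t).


Step 1: capacity retention = 100 - 1.145 * sqrt(7.32) = 100 - 1.145 * 2.7055 = 96.902%
Step 2: C_now = 57.16 * 96.902/100 = 55.389 Ah
Step 3: E_pack = V * C_now = 394.6 * 55.389 = 21856 Wh
Step 4: range = E_pack / consumption = 21856 / 164.6 = 132.8 km

132.8 km


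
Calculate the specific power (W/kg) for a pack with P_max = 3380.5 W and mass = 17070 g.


Convert: m = 17070 g = 17.07 kg
SP = P / m = 3380.5 / 17.07 = 198.0 W/kg

198.0 W/kg


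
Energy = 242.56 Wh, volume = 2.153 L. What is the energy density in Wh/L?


ED = E / V = 242.56 / 2.153 = 112.7 Wh/L

112.7 Wh/L


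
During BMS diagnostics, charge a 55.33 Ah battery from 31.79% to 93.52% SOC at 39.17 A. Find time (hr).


delta_Ah = 55.33 * (93.52 - 31.79) / 100 = 34.155 Ah
t = delta_Ah / I = 34.155 / 39.17 = 0.8720 hr

0.8720 hr


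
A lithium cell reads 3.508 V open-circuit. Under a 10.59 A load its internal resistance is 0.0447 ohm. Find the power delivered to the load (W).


Step 1: V_terminal = OCV - I*R = 3.508 - 10.59 * 0.0447 = 3.0346 V
Step 2: P_out = V_terminal * I = 3.0346 * 10.59 = 32.14 W

32.14 W


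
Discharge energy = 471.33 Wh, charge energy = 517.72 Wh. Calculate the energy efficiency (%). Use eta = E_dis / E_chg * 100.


Round-trip efficiency = 471.33/517.72 * 100% = 91.04%

91.04%


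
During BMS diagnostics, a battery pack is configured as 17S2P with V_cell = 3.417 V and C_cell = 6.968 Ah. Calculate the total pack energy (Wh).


E = Ns * Vcell * Np * Ccell = 17 * 3.417 * 2 * 6.968 = 809.5 Wh

809.5 Wh


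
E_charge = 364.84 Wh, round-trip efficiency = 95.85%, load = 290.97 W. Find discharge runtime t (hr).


Step 1: E_discharge = eta/100 * E_charge = 95.85/100 * 364.84 = 349.7 Wh
Step 2: t = E_discharge / P = 349.7 / 290.97 = 1.202 hr

1.202 hr


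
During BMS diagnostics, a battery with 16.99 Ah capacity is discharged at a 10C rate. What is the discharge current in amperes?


At 10C: I = 10 * 16.99 Ah = 169.9 A

169.9 A


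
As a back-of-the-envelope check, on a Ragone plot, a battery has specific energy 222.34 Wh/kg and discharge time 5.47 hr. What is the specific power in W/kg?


Specific power = 222.34 Wh/kg / 5.47 hr = 40.65 W/kg

40.65 W/kg


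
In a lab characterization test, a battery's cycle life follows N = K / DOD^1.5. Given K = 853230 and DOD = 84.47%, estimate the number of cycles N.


DOD^1.5 = 776.34
N = K / DOD^1.5 = 853230 / 776.34 = 1099

1099 cycles


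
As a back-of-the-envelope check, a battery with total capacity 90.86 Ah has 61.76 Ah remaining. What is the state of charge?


SOC% = 61.76 / 90.86 * 100 = 67.97%

67.97%


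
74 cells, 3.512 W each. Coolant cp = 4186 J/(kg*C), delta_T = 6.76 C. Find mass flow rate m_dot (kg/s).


Step 1: Total heat Q = 74 * 3.512 W = 259.89 W
Step 2: denom = cp * dT = 4186 * 6.76 = 28297
Step 3: m_dot = 259.89 / 28297 = 0.009184 kg/s

0.009184 kg/s


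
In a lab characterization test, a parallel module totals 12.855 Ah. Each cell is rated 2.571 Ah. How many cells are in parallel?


n = C_total / C_cell = 12.855 / 2.571 = 5

5


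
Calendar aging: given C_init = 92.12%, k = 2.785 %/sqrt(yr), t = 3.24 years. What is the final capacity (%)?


sqrt(t) = sqrt(3.24) = 1.8
C_final = 92.12 - 2.785 * 1.8 = 87.11%

87.11%


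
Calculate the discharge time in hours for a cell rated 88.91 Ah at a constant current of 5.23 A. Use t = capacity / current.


Runtime = 88.91 Ah / 5.23 A = 17.00 hr

17.00 hr


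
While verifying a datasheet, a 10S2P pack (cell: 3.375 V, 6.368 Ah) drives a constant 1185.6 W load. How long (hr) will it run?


Step 1: E_pack = Ns * V_cell * Np * C_cell = 10 * 3.375 * 2 * 6.368 = 429.84 Wh
Step 2: t = E_pack / P = 429.84 / 1185.6 = 0.3626 hr

0.3626 hr


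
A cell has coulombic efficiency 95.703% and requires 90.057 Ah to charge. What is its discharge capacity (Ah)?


Q_dis = eta/100 * Q_chg = 95.703/100 * 90.057 = 86.19 Ah

86.19 Ah


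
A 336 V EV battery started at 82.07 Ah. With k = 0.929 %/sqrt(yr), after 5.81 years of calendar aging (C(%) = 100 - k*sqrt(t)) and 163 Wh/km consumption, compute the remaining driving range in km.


Step 1: capacity retention = 100 - 0.929 * sqrt(5.81) = 100 - 0.929 * 2.4104 = 97.761%
Step 2: C_now = 82.07 * 97.761/100 = 80.232 Ah
Step 3: E_pack = V * C_now = 336 * 80.232 = 26958 Wh
Step 4: range = E_pack / consumption = 26958 / 163 = 165.4 km

165.4 km


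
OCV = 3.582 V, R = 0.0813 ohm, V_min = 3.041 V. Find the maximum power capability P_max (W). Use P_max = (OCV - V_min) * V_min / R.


dV = OCV - V_min = 0.541 V (so I_max = dV / R)
P_max = dV * V_min / R = 0.541 * 3.041 / 0.0813 = 20.24 W

20.24 W


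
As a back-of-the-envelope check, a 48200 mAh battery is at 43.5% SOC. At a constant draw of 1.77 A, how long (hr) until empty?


Convert: C_total = 48200 mAh = 48.2 Ah
Step 1: remaining = SOC/100 * C_total = 43.5/100 * 48.2 = 20.967 Ah
Step 2: t = remaining / I = 20.967 / 1.77 = 11.85 hr

11.85 hr


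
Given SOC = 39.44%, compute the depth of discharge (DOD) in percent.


DOD = 100 - SOC = 100 - 39.44 = 60.56%

60.56%


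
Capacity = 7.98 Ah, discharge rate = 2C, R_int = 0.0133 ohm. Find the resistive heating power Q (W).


Step 1: I = C_rate * capacity = 2 * 7.98 = 15.96 A
Step 2: Q = I^2 * R = 15.96^2 * 0.0133 = 254.72 * 0.0133 = 3.388 W

3.388 W


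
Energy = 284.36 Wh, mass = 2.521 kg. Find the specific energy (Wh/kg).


Specific energy = 284.36 Wh / 2.521 kg = 112.8 Wh/kg

112.8 Wh/kg


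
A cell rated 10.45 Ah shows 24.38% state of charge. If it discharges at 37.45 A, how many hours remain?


Step 1: remaining = SOC/100 * C_total = 24.38/100 * 10.45 = 2.5477 Ah
Step 2: t = remaining / I = 2.5477 / 37.45 = 0.06803 hr

0.06803 hr


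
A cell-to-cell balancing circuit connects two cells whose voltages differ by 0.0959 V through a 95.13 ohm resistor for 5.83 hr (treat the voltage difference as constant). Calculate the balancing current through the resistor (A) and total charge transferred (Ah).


I_bal = dV / R = 0.0959 / 95.13 = 0.0010081 A
Q = I_bal * t = 0.0010081 * 5.83 = 0.005877 Ah

I=0.0010081 A, Q=0.005877 Ah


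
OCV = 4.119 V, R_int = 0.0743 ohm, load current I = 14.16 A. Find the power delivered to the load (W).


Step 1: V_terminal = OCV - I*R = 4.119 - 14.16 * 0.0743 = 3.0669 V
Step 2: P_out = V_terminal * I = 3.0669 * 14.16 = 43.43 W

43.43 W


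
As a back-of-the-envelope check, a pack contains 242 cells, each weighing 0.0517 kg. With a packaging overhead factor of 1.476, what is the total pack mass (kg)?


m_pack = n * m_cell * overhead = 242 * 0.0517 * 1.476 = 18.47 kg

18.47 kg


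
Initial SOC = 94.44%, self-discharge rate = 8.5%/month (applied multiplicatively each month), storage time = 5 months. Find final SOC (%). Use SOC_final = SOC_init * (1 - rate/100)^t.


Monthly retention factor = 1 - 8.5/100 = 0.915
Over 5 months: factor^5 = 0.64137
SOC_final = 94.44 * 0.64137 = 60.57%

60.57%


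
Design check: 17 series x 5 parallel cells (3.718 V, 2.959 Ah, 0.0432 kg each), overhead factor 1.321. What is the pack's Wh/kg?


Step 1: V_pack = 17 * 3.718 = 63.206 V
Step 2: C_pack = 5 * 2.959 = 14.795 Ah
Step 3: E_pack = V_pack * C_pack = 63.206 * 14.795 = 935.13 Wh
Step 4: m_pack = 17 * 5 * 0.0432 * 1.321 = 4.8507 kg
Step 5: ED = E_pack / m_pack = 935.13 / 4.8507 = 192.8 Wh/kg

192.8 Wh/kg


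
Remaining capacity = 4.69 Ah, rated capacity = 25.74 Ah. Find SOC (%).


SOC% = 4.69 / 25.74 * 100 = 18.22%

18.22%


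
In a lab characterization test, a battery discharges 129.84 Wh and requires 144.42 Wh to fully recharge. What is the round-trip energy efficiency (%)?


eta_e = E_dis / E_chg * 100 = 129.84 / 144.42 * 100 = 89.90%

89.90%


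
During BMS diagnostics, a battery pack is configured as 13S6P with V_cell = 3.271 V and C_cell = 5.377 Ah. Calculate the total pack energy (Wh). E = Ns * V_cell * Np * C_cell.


V_pack = 13 * 3.271 = 42.523 V
C_pack = 6 * 5.377 = 32.262 Ah
E = V_pack * C_pack = 42.523 * 32.262 = 1372 Wh

1372 Wh


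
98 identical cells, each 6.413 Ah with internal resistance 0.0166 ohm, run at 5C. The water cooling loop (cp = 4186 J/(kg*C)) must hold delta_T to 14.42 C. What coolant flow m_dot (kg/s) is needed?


Step 1: I = 5 * 6.413 = 32.065 A
Step 2: Q_cell = I^2 * R = 32.065^2 * 0.0166 = 17.068 W
Step 3: Q_total = 98 * 17.068 = 1672.7 W
Step 4: m_dot = Q_total / (cp * dT) = 1672.7 / (4186 * 14.42) = 0.02771 kg/s

0.02771 kg/s


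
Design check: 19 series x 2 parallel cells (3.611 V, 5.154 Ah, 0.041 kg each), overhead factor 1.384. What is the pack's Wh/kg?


Step 1: V_pack = 19 * 3.611 = 68.609 V
Step 2: C_pack = 2 * 5.154 = 10.308 Ah
Step 3: E_pack = V_pack * C_pack = 68.609 * 10.308 = 707.22 Wh
Step 4: m_pack = 19 * 2 * 0.041 * 1.384 = 2.1563 kg
Step 5: ED = E_pack / m_pack = 707.22 / 2.1563 = 328.0 Wh/kg

328.0 Wh/kg


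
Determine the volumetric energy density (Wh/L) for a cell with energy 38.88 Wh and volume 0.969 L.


Volumetric ED = 38.88 Wh / 0.969 L = 40.12 Wh/L

40.12 Wh/L


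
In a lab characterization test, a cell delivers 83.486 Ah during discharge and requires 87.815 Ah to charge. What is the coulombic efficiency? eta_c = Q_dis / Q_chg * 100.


eta_c = Q_dis / Q_chg * 100 = 83.486 / 87.815 * 100 = 95.07%

95.07%


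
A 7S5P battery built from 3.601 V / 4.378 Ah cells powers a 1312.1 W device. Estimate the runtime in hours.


Step 1: E_pack = Ns * V_cell * Np * C_cell = 7 * 3.601 * 5 * 4.378 = 551.78 Wh
Step 2: t = E_pack / P = 551.78 / 1312.1 = 0.4205 hr

0.4205 hr


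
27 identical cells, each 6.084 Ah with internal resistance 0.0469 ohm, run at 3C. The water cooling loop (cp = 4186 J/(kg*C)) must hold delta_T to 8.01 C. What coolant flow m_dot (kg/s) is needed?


Step 1: I = 3 * 6.084 = 18.252 A
Step 2: Q_cell = I^2 * R = 18.252^2 * 0.0469 = 15.624 W
Step 3: Q_total = 27 * 15.624 = 421.85 W
Step 4: m_dot = Q_total / (cp * dT) = 421.85 / (4186 * 8.01) = 0.01258 kg/s

0.01258 kg/s


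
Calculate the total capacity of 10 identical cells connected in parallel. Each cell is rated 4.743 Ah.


C_total = 10 * 4.743 = 47.43 Ah

47.43 Ah


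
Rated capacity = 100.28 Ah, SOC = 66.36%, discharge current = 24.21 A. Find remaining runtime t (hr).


Step 1: remaining = SOC/100 * C_total = 66.36/100 * 100.28 = 66.546 Ah
Step 2: t = remaining / I = 66.546 / 24.21 = 2.749 hr

2.749 hr


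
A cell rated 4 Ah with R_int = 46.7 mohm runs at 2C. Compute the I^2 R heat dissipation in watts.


Convert: R = 46.7 mohm = 0.0467 ohm
Step 1: I = C_rate * capacity = 2 * 4 = 8 A
Step 2: Q = I^2 * R = 8^2 * 0.0467 = 64 * 0.0467 = 2.989 W

2.989 W


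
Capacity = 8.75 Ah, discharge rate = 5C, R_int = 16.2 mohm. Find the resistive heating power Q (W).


Convert: R = 16.2 mohm = 0.0162 ohm
Step 1: I = C_rate * capacity = 5 * 8.75 = 43.75 A
Step 2: Q = I^2 * R = 43.75^2 * 0.0162 = 1914.1 * 0.0162 = 31.01 W

31.01 W


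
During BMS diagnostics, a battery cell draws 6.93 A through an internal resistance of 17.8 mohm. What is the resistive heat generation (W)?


Convert: R = 17.8 mohm = 0.0178 ohm
Q = I^2 * R = 6.93^2 * 0.0178 = 0.8548 W

0.8548 W


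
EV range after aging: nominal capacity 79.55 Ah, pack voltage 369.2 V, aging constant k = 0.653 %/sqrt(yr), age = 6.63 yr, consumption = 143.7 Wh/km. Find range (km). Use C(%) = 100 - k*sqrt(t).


Step 1: capacity retention = 100 - 0.653 * sqrt(6.63) = 100 - 0.653 * 2.5749 = 98.319%
Step 2: C_now = 79.55 * 98.319/100 = 78.213 Ah
Step 3: E_pack = V * C_now = 369.2 * 78.213 = 28876 Wh
Step 4: range = E_pack / consumption = 28876 / 143.7 = 200.9 km

200.9 km


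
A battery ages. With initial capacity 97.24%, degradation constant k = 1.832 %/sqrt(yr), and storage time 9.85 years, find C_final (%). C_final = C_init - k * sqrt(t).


Step 1: sqrt(9.85 yr) = 3.1385
Step 2: drop = 1.832 * 3.1385 = 5.7497
Step 3: C_final = 97.24 - 5.7497 = 91.49%

91.49%


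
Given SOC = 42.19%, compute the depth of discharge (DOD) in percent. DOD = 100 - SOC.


Complement of SOC: DOD = 100% - 42.19% = 57.81%

57.81%


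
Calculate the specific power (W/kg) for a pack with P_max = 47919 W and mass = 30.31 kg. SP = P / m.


SP = P / m = 47919 / 30.31 = 1581 W/kg

1581 W/kg


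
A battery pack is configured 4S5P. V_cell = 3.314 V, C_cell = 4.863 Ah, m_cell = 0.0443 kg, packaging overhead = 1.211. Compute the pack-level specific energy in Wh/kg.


Step 1: V_pack = 4 * 3.314 = 13.256 V
Step 2: C_pack = 5 * 4.863 = 24.315 Ah
Step 3: E_pack = V_pack * C_pack = 13.256 * 24.315 = 322.32 Wh
Step 4: m_pack = 4 * 5 * 0.0443 * 1.211 = 1.0729 kg
Step 5: ED = E_pack / m_pack = 322.32 / 1.0729 = 300.4 Wh/kg

300.4 Wh/kg


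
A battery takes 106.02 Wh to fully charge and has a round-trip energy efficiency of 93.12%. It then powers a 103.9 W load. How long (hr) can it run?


Step 1: E_discharge = eta/100 * E_charge = 93.12/100 * 106.02 = 98.726 Wh
Step 2: t = E_discharge / P = 98.726 / 103.9 = 0.9502 hr

0.9502 hr


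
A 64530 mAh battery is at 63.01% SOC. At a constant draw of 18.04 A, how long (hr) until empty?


Convert: C_total = 64530 mAh = 64.53 Ah
Step 1: remaining = SOC/100 * C_total = 63.01/100 * 64.53 = 40.66 Ah
Step 2: t = remaining / I = 40.66 / 18.04 = 2.254 hr

2.254 hr


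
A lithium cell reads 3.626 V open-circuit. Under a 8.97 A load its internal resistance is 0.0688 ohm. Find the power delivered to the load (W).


Step 1: V_terminal = OCV - I*R = 3.626 - 8.97 * 0.0688 = 3.0089 V
Step 2: P_out = V_terminal * I = 3.0089 * 8.97 = 26.99 W

26.99 W


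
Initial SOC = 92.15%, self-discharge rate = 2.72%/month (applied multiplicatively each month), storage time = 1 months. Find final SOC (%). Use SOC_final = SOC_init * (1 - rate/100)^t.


Monthly retention factor = 1 - 2.72/100 = 0.9728
Over 1 months: factor^1 = 0.9728
SOC_final = 92.15 * 0.9728 = 89.64%

89.64%


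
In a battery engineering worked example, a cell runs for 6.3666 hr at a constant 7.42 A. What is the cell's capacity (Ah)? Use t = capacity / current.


C = I * t = 7.42 * 6.3666 = 47.24 Ah

47.24 Ah


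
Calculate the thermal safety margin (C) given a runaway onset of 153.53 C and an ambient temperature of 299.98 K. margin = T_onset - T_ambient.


Convert: T_ambient = 299.98 K = 26.83 C
margin = 153.53 - 26.83 = 126.7 C

126.7 C


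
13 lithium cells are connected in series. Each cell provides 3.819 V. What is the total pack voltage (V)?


Series voltages add: 13 * 3.819 V = 49.647 V

49.647 V


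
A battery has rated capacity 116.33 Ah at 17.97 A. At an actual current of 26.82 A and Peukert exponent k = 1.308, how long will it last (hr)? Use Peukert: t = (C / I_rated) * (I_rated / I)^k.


Step 1: t_rated = C / I_rated = 116.33 / 17.97 = 6.4736 hr
Step 2: ratio = 17.97 / 26.82 = 0.67002
Step 3: ratio^k = 0.67002^1.308 = 0.59227
Step 4: t = t_rated * ratio^k = 6.4736 * 0.59227 = 3.834 hr

3.834 hr


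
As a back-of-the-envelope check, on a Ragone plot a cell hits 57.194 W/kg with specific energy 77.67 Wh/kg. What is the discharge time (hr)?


t = E / P = 77.67 / 57.194 = 1.358 hr

1.358 hr


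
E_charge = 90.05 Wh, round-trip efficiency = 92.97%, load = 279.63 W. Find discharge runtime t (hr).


Step 1: E_discharge = eta/100 * E_charge = 92.97/100 * 90.05 = 83.719 Wh
Step 2: t = E_discharge / P = 83.719 / 279.63 = 0.2994 hr

0.2994 hr


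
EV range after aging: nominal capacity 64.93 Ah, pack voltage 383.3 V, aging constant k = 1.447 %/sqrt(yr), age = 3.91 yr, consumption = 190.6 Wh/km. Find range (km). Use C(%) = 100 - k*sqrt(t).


Step 1: capacity retention = 100 - 1.447 * sqrt(3.91) = 100 - 1.447 * 1.9774 = 97.139%
Step 2: C_now = 64.93 * 97.139/100 = 63.072 Ah
Step 3: E_pack = V * C_now = 383.3 * 63.072 = 24175 Wh
Step 4: range = E_pack / consumption = 24175 / 190.6 = 126.8 km

126.8 km


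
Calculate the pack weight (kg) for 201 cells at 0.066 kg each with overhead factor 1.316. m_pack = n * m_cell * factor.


Cell mass sum = 201 * 0.066 = 13.266 kg
With overhead 1.316: m_pack = 13.266 * 1.316 = 17.46 kg

17.46 kg


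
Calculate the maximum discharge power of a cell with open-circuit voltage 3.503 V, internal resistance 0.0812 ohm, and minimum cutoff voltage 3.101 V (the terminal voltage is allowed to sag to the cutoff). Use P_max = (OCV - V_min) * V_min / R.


P_max = (OCV - V_min) * V_min / R = (3.503 - 3.101) * 3.101 / 0.0812 = 0.402 * 3.101 / 0.0812 = 15.35 W

15.35 W


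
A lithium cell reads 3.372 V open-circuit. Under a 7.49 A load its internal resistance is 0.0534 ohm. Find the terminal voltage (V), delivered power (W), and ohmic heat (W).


Step 1: V_terminal = OCV - I*R = 3.372 - 7.49 * 0.0534 = 2.972 V
Step 2: P_out = V_terminal * I = 2.972 * 7.49 = 22.26 W
Step 3: Q = I^2 * R = 7.49^2 * 0.0534 = 2.996 W

V=2.972 V, P=22.26 W, Q=2.996 W


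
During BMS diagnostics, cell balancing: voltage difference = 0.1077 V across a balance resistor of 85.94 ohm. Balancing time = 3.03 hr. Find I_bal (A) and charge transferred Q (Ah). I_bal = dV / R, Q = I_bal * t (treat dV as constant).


First, Ohm's law: I_bal = 0.1077 V / 85.94 ohm = 0.0012532 A
Then Q = I * t = 0.0012532 A * 3.03 hr = 0.003797 Ah

I=0.0012532 A, Q=0.003797 Ah


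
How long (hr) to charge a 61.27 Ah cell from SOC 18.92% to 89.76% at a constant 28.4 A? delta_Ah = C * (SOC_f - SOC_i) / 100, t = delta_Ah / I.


Step 1: dSOC = 89.76% - 18.92% = 70.84%
Step 2: delta_Ah = 61.27 * 70.84 / 100 = 43.404 Ah
Step 3: t = 43.404 / 28.4 = 1.528 hr

1.528 hr


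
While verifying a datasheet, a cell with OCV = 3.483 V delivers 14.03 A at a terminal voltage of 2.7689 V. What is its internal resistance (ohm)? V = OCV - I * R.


R = (OCV - V) / I = (3.483 - 2.7689) / 14.03 = 0.05090 ohm

0.05090 ohm


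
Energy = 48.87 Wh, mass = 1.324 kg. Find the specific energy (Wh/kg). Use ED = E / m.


Specific energy = 48.87 Wh / 1.324 kg = 36.91 Wh/kg

36.91 Wh/kg


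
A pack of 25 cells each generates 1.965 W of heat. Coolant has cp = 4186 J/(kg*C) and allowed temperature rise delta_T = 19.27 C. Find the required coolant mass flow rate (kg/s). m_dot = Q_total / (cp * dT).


Q_total = 25 * 1.965 = 49.125 W
m_dot = Q_total / (cp * dT) = 49.125 / (4186 * 19.27) = 6.090e-04 kg/s

6.090e-04 kg/s


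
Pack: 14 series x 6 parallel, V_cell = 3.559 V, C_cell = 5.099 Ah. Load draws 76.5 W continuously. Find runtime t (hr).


Step 1: E_pack = Ns * V_cell * Np * C_cell = 14 * 3.559 * 6 * 5.099 = 1524.4 Wh
Step 2: t = E_pack / P = 1524.4 / 76.5 = 19.93 hr

19.93 hr


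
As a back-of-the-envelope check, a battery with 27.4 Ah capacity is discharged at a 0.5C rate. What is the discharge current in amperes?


I = C_rate * capacity = 0.5 * 27.4 = 13.7 A

13.7 A


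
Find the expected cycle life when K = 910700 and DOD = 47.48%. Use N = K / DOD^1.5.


Step 1: DOD^1.5 = 47.48^1.5 = 327.16
Step 2: N = 910700 / 327.16 = 2784 cycles

2784 cycles


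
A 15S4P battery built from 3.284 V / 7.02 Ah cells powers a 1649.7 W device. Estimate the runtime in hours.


Step 1: E_pack = Ns * V_cell * Np * C_cell = 15 * 3.284 * 4 * 7.02 = 1383.2 Wh
Step 2: t = E_pack / P = 1383.2 / 1649.7 = 0.8385 hr

0.8385 hr


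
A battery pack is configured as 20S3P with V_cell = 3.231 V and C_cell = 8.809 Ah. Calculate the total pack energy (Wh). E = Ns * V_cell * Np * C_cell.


E = Ns * Vcell * Np * Ccell = 20 * 3.231 * 3 * 8.809 = 1708 Wh

1708 Wh


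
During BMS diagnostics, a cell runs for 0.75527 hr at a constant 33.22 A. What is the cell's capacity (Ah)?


C = I * t = 33.22 * 0.75527 = 25.09 Ah

25.09 Ah


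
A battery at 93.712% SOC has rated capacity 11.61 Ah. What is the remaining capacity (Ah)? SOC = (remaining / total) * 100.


remaining = SOC / 100 * total = 93.712 / 100 * 11.61 = 10.88 Ah

10.88 Ah


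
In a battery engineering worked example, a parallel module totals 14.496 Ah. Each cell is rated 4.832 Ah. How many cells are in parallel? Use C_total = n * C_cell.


n = C_total / C_cell = 14.496 / 4.832 = 3

3


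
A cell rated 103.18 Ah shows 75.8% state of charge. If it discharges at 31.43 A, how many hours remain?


Step 1: remaining = SOC/100 * C_total = 75.8/100 * 103.18 = 78.21 Ah
Step 2: t = remaining / I = 78.21 / 31.43 = 2.488 hr

2.488 hr


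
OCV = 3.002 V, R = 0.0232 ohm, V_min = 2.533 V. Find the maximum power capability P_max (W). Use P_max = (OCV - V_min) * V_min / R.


P_max = (OCV - V_min) * V_min / R = (3.002 - 2.533) * 2.533 / 0.0232 = 0.469 * 2.533 / 0.0232 = 51.21 W

51.21 W


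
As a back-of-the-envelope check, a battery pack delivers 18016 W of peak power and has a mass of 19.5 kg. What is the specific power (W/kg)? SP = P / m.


Specific power = 18016 W / 19.5 kg = 923.9 W/kg

923.9 W/kg


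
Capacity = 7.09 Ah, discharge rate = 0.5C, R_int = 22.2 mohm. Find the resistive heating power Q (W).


Convert: R = 22.2 mohm = 0.0222 ohm
Step 1: I = C_rate * capacity = 0.5 * 7.09 = 3.545 A
Step 2: Q = I^2 * R = 3.545^2 * 0.0222 = 12.567 * 0.0222 = 0.2790 W

0.2790 W


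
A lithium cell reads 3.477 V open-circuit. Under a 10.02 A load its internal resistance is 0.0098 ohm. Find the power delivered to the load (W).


Step 1: V_terminal = OCV - I*R = 3.477 - 10.02 * 0.0098 = 3.3788 V
Step 2: P_out = V_terminal * I = 3.3788 * 10.02 = 33.86 W

33.86 W


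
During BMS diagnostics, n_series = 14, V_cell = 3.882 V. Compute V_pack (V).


V_pack = n * V_cell = 14 * 3.882 = 54.348 V

54.348 V


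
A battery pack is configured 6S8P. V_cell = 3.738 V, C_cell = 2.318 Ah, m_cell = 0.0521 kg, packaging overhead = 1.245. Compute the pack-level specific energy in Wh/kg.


Step 1: V_pack = 6 * 3.738 = 22.428 V
Step 2: C_pack = 8 * 2.318 = 18.544 Ah
Step 3: E_pack = V_pack * C_pack = 22.428 * 18.544 = 415.9 Wh
Step 4: m_pack = 6 * 8 * 0.0521 * 1.245 = 3.1135 kg
Step 5: ED = E_pack / m_pack = 415.9 / 3.1135 = 133.6 Wh/kg

133.6 Wh/kg


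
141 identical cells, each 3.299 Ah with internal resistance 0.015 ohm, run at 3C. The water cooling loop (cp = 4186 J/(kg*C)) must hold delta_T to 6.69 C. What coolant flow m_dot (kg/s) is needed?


Step 1: I = 3 * 3.299 = 9.897 A
Step 2: Q_cell = I^2 * R = 9.897^2 * 0.015 = 1.4693 W
Step 3: Q_total = 141 * 1.4693 = 207.17 W
Step 4: m_dot = Q_total / (cp * dT) = 207.17 / (4186 * 6.69) = 0.007398 kg/s

0.007398 kg/s


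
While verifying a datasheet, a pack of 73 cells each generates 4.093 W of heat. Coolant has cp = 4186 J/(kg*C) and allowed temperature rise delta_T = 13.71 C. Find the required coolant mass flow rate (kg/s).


Q_total = 73 * 4.093 = 298.79 W
m_dot = Q_total / (cp * dT) = 298.79 / (4186 * 13.71) = 0.005206 kg/s

0.005206 kg/s


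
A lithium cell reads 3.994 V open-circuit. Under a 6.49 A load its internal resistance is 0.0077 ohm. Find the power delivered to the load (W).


Step 1: V_terminal = OCV - I*R = 3.994 - 6.49 * 0.0077 = 3.944 V
Step 2: P_out = V_terminal * I = 3.944 * 6.49 = 25.60 W

25.60 W


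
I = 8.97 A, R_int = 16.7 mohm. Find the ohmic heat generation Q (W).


Convert: R = 16.7 mohm = 0.0167 ohm
I^2 = 80.461
Q = 80.461 * 0.0167 = 1.344 W

1.344 W


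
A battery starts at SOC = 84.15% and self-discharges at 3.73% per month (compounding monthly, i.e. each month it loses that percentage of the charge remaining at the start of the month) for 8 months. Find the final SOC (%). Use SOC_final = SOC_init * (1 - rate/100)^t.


Monthly retention factor = 1 - 3.73/100 = 0.9627
Over 8 months: factor^8 = 0.73778
SOC_final = 84.15 * 0.73778 = 62.08%

62.08%


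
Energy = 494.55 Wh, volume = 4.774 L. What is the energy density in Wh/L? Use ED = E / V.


Volumetric ED = 494.55 Wh / 4.774 L = 103.6 Wh/L

103.6 Wh/L


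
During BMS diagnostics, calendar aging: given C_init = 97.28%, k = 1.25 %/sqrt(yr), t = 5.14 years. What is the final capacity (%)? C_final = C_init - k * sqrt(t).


sqrt(t) = sqrt(5.14) = 2.2672
C_final = 97.28 - 1.25 * 2.2672 = 94.45%

94.45%


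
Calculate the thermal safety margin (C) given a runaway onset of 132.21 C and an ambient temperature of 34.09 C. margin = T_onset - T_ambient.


Safety margin = 132.21 C - 34.09 C = 98.12 C

98.12 C


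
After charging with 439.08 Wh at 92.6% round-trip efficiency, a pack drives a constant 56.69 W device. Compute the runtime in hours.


Step 1: E_discharge = eta/100 * E_charge = 92.6/100 * 439.08 = 406.59 Wh
Step 2: t = E_discharge / P = 406.59 / 56.69 = 7.172 hr

7.172 hr


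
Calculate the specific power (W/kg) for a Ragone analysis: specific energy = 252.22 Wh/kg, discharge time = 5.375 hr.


P_specific = E / t = 252.22 / 5.375 = 46.92 W/kg

46.92 W/kg


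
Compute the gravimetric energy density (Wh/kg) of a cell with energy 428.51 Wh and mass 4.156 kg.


Specific energy = 428.51 Wh / 4.156 kg = 103.1 Wh/kg

103.1 Wh/kg


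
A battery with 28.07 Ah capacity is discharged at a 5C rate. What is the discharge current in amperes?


I = C_rate * capacity = 5 * 28.07 = 140.35 A

140.35 A


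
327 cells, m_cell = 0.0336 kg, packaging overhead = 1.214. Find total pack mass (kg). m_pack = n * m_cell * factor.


m_pack = n * m_cell * overhead = 327 * 0.0336 * 1.214 = 13.34 kg

13.34 kg


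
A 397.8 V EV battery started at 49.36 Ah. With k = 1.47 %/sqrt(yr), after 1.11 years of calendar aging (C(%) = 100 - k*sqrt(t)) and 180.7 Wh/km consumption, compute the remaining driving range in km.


Step 1: capacity retention = 100 - 1.47 * sqrt(1.11) = 100 - 1.47 * 1.0536 = 98.451%
Step 2: C_now = 49.36 * 98.451/100 = 48.595 Ah
Step 3: E_pack = V * C_now = 397.8 * 48.595 = 19331 Wh
Step 4: range = E_pack / consumption = 19331 / 180.7 = 107.0 km

107.0 km


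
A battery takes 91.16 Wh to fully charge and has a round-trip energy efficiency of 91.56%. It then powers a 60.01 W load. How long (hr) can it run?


Step 1: E_discharge = eta/100 * E_charge = 91.56/100 * 91.16 = 83.466 Wh
Step 2: t = E_discharge / P = 83.466 / 60.01 = 1.391 hr

1.391 hr


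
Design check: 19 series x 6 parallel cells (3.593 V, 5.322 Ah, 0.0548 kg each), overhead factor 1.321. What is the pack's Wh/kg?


Step 1: V_pack = 19 * 3.593 = 68.267 V
Step 2: C_pack = 6 * 5.322 = 31.932 Ah
Step 3: E_pack = V_pack * C_pack = 68.267 * 31.932 = 2179.9 Wh
Step 4: m_pack = 19 * 6 * 0.0548 * 1.321 = 8.2526 kg
Step 5: ED = E_pack / m_pack = 2179.9 / 8.2526 = 264.1 Wh/kg

264.1 Wh/kg


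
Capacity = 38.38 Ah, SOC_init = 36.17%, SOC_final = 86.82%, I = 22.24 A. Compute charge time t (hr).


Step 1: dSOC = 86.82% - 36.17% = 50.65%
Step 2: delta_Ah = 38.38 * 50.65 / 100 = 19.439 Ah
Step 3: t = 19.439 / 22.24 = 0.8741 hr

0.8741 hr


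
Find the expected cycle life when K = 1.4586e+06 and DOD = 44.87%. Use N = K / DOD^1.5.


Step 1: DOD^1.5 = 44.87^1.5 = 300.56
Step 2: N = 1.4586e+06 / 300.56 = 4853 cycles

4853 cycles


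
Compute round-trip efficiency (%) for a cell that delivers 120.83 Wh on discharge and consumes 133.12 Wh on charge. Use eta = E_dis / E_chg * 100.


Round-trip efficiency = 120.83/133.12 * 100% = 90.77%

90.77%


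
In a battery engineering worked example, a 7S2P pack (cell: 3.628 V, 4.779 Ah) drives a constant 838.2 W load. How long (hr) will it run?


Step 1: E_pack = Ns * V_cell * Np * C_cell = 7 * 3.628 * 2 * 4.779 = 242.73 Wh
Step 2: t = E_pack / P = 242.73 / 838.2 = 0.2896 hr

0.2896 hr


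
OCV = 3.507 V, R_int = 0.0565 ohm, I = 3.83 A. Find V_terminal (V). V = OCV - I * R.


IR drop = 3.83 * 0.0565 = 0.2164 V
V = 3.507 - 0.2164 = 3.291 V

3.291 V


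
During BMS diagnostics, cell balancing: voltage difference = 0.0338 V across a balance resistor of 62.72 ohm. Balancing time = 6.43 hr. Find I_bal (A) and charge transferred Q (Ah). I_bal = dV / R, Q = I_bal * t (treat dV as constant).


I_bal = dV / R = 0.0338 / 62.72 = 5.3890e-04 A
Q = I_bal * t = 5.3890e-04 * 6.43 = 0.003465 Ah

I=5.3890e-04 A, Q=0.003465 Ah


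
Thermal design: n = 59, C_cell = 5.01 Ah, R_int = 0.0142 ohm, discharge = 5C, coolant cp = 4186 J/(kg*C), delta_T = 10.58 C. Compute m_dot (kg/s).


Step 1: I = 5 * 5.01 = 25.05 A
Step 2: Q_cell = I^2 * R = 25.05^2 * 0.0142 = 8.9105 W
Step 3: Q_total = 59 * 8.9105 = 525.72 W
Step 4: m_dot = Q_total / (cp * dT) = 525.72 / (4186 * 10.58) = 0.01187 kg/s

0.01187 kg/s


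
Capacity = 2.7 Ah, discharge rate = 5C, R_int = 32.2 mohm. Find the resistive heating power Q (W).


Convert: R = 32.2 mohm = 0.0322 ohm
Step 1: I = C_rate * capacity = 5 * 2.7 = 13.5 A
Step 2: Q = I^2 * R = 13.5^2 * 0.0322 = 182.25 * 0.0322 = 5.868 W

5.868 W


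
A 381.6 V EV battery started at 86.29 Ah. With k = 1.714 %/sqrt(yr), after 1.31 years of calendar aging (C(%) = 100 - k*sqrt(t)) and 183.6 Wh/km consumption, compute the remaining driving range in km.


Step 1: capacity retention = 100 - 1.714 * sqrt(1.31) = 100 - 1.714 * 1.1446 = 98.038%
Step 2: C_now = 86.29 * 98.038/100 = 84.597 Ah
Step 3: E_pack = V * C_now = 381.6 * 84.597 = 32282 Wh
Step 4: range = E_pack / consumption = 32282 / 183.6 = 175.8 km

175.8 km


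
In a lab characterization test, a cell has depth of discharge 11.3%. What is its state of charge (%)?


SOC = 100 - DOD = 100 - 11.3 = 88.7%

88.7%


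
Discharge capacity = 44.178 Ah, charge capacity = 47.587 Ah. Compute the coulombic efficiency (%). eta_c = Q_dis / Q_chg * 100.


eta_c = Q_dis / Q_chg * 100 = 44.178 / 47.587 * 100 = 92.84%

92.84%


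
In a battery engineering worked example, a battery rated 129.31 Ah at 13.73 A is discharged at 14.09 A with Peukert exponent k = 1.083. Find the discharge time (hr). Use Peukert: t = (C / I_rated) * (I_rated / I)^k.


Step 1: t_rated = C / I_rated = 129.31 / 13.73 = 9.4181 hr
Step 2: ratio = 13.73 / 14.09 = 0.97445
Step 3: ratio^k = 0.97445^1.083 = 0.97236
Step 4: t = t_rated * ratio^k = 9.4181 * 0.97236 = 9.158 hr

9.158 hr


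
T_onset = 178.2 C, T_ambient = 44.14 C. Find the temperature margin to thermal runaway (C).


Safety margin = 178.2 C - 44.14 C = 134.06 C

134.06 C


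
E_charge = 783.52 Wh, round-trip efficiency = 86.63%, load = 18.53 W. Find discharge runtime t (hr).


Step 1: E_discharge = eta/100 * E_charge = 86.63/100 * 783.52 = 678.76 Wh
Step 2: t = E_discharge / P = 678.76 / 18.53 = 36.63 hr

36.63 hr


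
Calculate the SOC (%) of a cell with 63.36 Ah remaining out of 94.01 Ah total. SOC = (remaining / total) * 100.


SOC = (remaining / total) * 100 = (63.36 / 94.01) * 100 = 67.40%

67.40%


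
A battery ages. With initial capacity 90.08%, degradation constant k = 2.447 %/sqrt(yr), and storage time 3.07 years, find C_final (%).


Step 1: sqrt(3.07 yr) = 1.7521
Step 2: drop = 2.447 * 1.7521 = 4.2874
Step 3: C_final = 90.08 - 4.2874 = 85.79%

85.79%


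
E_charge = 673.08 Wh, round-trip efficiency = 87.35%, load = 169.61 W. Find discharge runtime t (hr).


Step 1: E_discharge = eta/100 * E_charge = 87.35/100 * 673.08 = 587.94 Wh
Step 2: t = E_discharge / P = 587.94 / 169.61 = 3.466 hr

3.466 hr


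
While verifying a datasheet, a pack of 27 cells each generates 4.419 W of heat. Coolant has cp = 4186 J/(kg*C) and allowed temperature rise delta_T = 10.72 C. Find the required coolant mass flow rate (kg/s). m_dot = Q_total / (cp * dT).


Step 1: Total heat Q = 27 * 4.419 W = 119.31 W
Step 2: denom = cp * dT = 4186 * 10.72 = 44874
Step 3: m_dot = 119.31 / 44874 = 0.002659 kg/s

0.002659 kg/s


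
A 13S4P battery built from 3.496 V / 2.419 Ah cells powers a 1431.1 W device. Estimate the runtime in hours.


Step 1: E_pack = Ns * V_cell * Np * C_cell = 13 * 3.496 * 4 * 2.419 = 439.75 Wh
Step 2: t = E_pack / P = 439.75 / 1431.1 = 0.3073 hr

0.3073 hr


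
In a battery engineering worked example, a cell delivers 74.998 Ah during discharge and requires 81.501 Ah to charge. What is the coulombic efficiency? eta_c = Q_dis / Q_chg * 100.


eta_c = Q_dis / Q_chg * 100 = 74.998 / 81.501 * 100 = 92.02%

92.02%


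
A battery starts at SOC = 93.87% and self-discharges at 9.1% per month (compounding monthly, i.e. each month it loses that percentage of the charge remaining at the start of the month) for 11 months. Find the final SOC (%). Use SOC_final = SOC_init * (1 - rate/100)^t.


decay = (1 - 9.1/100)^11 = 0.35011
SOC_final = 93.87 * 0.35011 = 32.86%

32.86%


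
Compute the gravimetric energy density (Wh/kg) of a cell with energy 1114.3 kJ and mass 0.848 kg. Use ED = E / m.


Convert: E = 1114.3 kJ = 309.53 Wh
ED = E / m = 309.53 / 0.848 = 365.0 Wh/kg

365.0 Wh/kg


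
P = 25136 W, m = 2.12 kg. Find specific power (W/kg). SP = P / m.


Specific power = 25136 W / 2.12 kg = 11860 W/kg

11860 W/kg


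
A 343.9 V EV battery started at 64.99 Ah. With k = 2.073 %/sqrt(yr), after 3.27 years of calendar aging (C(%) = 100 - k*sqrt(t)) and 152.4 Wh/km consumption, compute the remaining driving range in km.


Step 1: capacity retention = 100 - 2.073 * sqrt(3.27) = 100 - 2.073 * 1.8083 = 96.251%
Step 2: C_now = 64.99 * 96.251/100 = 62.554 Ah
Step 3: E_pack = V * C_now = 343.9 * 62.554 = 21512 Wh
Step 4: range = E_pack / consumption = 21512 / 152.4 = 141.2 km

141.2 km


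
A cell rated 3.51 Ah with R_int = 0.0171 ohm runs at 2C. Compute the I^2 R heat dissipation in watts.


Step 1: I = C_rate * capacity = 2 * 3.51 = 7.02 A
Step 2: Q = I^2 * R = 7.02^2 * 0.0171 = 49.28 * 0.0171 = 0.8427 W

0.8427 W


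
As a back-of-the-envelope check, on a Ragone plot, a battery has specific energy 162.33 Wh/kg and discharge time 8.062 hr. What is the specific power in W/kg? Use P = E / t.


P_specific = E / t = 162.33 / 8.062 = 20.14 W/kg

20.14 W/kg


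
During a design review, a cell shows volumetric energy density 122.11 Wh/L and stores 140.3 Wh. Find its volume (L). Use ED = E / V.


V = E / ED = 140.3 / 122.11 = 1.149 L

1.149 L


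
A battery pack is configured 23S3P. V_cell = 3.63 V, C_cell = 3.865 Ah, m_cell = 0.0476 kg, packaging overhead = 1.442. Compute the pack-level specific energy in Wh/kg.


Step 1: V_pack = 23 * 3.63 = 83.49 V
Step 2: C_pack = 3 * 3.865 = 11.595 Ah
Step 3: E_pack = V_pack * C_pack = 83.49 * 11.595 = 968.07 Wh
Step 4: m_pack = 23 * 3 * 0.0476 * 1.442 = 4.7361 kg
Step 5: ED = E_pack / m_pack = 968.07 / 4.7361 = 204.4 Wh/kg

204.4 Wh/kg
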